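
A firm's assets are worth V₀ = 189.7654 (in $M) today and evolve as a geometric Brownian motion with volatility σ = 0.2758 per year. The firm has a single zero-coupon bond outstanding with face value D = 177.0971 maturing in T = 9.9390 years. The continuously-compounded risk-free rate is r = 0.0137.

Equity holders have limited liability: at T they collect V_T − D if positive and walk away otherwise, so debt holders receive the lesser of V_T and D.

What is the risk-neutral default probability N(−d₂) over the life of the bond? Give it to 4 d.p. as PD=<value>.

PD=0.5787

d₁ = [ln(V₀/D) + (r + σ²/2)T] / (σ√T)
   = [ln(189.7654/177.0971) + (0.0137 + 0.5·0.2758²)·9.9390] / (0.2758·√9.9390)
   = [0.069090 + 0.514172] / 0.869492 = 0.670809
d₂ = d₁ − σ√T = 0.670809 − 0.869492 = -0.198683
risk-neutral PD = N(−d₂) = N(0.198683) = 0.578745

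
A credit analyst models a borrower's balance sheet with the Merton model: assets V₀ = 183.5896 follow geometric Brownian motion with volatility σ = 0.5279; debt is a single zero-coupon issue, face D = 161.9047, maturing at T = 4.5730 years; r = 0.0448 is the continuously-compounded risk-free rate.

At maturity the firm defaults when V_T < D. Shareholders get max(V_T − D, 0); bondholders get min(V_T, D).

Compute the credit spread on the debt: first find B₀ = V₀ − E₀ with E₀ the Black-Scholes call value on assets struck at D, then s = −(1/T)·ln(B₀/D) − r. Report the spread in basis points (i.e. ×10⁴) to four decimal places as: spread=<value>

spread=891.3010

d₁ = [ln(V₀/D) + (r + σ²/2)T] / (σ√T)
   = [ln(183.5896/161.9047) + (0.0448 + 0.5·0.5279²)·4.5730] / (0.5279·√4.5730)
   = [0.125695 + 0.842069] / 1.128892 = 0.857269
d₂ = d₁ − σ√T = 0.857269 − 1.128892 = -0.271623
N(d₁) = 0.804352,  N(d₂) = 0.392956,  e^(−rT) = 0.814753
E₀ = V₀·N(d₁) − D·e^(−rT)·N(d₂)
   = 183.5896·0.804352 − 161.9047·0.814753·0.392956 = 95.834889
B₀ = V₀ − E₀ = 183.5896 − 95.834889 = 87.754711
spread = −(1/T)·ln(B₀/D) − r = −(1/4.5730)·ln(87.754711/161.9047) − 0.0448 = 0.08913010
in basis points: 0.08913010 × 10⁴ = 891.3010 bp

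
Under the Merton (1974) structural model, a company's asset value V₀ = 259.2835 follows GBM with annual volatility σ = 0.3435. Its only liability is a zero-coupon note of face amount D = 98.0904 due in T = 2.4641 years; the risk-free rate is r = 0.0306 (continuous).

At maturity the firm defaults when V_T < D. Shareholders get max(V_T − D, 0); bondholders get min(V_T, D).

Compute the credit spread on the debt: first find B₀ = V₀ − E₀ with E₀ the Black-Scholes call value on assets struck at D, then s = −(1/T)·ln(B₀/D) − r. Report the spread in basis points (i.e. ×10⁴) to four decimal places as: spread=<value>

d₁ = [ln(V₀/D) + (r + σ²/2)T] / (σ√T)
   = [ln(259.2835/98.0904) + (0.0306 + 0.5·0.3435²)·2.4641] / (0.3435·√2.4641)
   = [0.972033 + 0.220774] / 0.539207 = 2.212147
d₂ = d₁ − σ√T = 2.212147 − 0.539207 = 1.672940
N(d₁) = 0.986522,  N(d₂) = 0.952830,  e^(−rT) = 0.927371
E₀ = V₀·N(d₁) − D·e^(−rT)·N(d₂)
   = 259.2835·0.986522 − 98.0904·0.927371·0.952830 = 169.113447
B₀ = V₀ − E₀ = 259.2835 − 169.113447 = 90.170053
spread = −(1/T)·ln(B₀/D) − r = −(1/2.4641)·ln(90.170053/98.0904) − 0.0306 = 0.00356750
in basis points: 0.00356750 × 10⁴ = 35.6750 bp

spread=35.6750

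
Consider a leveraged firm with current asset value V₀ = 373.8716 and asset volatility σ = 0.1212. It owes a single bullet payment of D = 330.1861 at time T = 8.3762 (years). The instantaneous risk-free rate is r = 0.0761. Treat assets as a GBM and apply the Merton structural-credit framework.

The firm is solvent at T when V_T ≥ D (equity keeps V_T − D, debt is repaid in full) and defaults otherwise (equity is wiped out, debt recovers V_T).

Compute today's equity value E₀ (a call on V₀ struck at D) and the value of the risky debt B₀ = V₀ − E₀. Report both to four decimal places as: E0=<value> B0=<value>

d₁ = [ln(V₀/D) + (r + σ²/2)T] / (σ√T)
   = [ln(373.8716/330.1861) + (0.0761 + 0.5·0.1212²)·8.3762] / (0.1212·√8.3762)
   = [0.124256 + 0.698950] / 0.350773 = 2.346833
d₂ = d₁ − σ√T = 2.346833 − 0.350773 = 1.996060
N(d₁) = 0.990533,  N(d₂) = 0.977036,  e^(−rT) = 0.528650
E₀ = V₀·N(d₁) − D·e^(−rT)·N(d₂)
   = 373.8716·0.990533 − 330.1861·0.528650·0.977036 = 199.787726
B₀ = V₀ − E₀ = 373.8716 − 199.787726 = 174.083874

E0=199.7877 B0=174.0839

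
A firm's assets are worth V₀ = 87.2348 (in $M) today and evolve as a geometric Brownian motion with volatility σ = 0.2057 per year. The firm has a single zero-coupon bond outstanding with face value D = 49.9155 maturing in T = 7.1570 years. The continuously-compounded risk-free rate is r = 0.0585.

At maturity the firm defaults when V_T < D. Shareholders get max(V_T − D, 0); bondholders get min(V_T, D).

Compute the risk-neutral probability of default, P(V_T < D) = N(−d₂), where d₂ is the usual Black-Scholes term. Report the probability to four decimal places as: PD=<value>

d₁ = [ln(V₀/D) + (r + σ²/2)T] / (σ√T)
   = [ln(87.2348/49.9155) + (0.0585 + 0.5·0.2057²)·7.1570] / (0.2057·√7.1570)
   = [0.558272 + 0.570100] / 0.550300 = 2.050465
d₂ = d₁ − σ√T = 2.050465 − 0.550300 = 1.500164
risk-neutral PD = N(−d₂) = N(-1.500164) = 0.066786

PD=0.0668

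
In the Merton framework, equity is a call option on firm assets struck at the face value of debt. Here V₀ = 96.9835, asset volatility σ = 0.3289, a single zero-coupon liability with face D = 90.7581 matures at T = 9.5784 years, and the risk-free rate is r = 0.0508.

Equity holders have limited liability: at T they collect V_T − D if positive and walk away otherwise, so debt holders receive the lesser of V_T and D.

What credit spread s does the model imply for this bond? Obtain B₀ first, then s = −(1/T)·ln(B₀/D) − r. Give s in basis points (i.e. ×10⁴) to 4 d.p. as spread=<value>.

d₁ = [ln(V₀/D) + (r + σ²/2)T] / (σ√T)
   = [ln(96.9835/90.7581) + (0.0508 + 0.5·0.3289²)·9.5784] / (0.3289·√9.5784)
   = [0.066343 + 1.004655] / 1.017912 = 1.052152
d₂ = d₁ − σ√T = 1.052152 − 1.017912 = 0.034240
N(d₁) = 0.853635,  N(d₂) = 0.513657,  e^(−rT) = 0.614723
E₀ = V₀·N(d₁) − D·e^(−rT)·N(d₂)
   = 96.9835·0.853635 − 90.7581·0.614723·0.513657 = 54.131011
B₀ = V₀ − E₀ = 96.9835 − 54.131011 = 42.852489
spread = −(1/T)·ln(B₀/D) − r = −(1/9.5784)·ln(42.852489/90.7581) − 0.0508 = 0.02754649
in basis points: 0.02754649 × 10⁴ = 275.4649 bp

spread=275.4649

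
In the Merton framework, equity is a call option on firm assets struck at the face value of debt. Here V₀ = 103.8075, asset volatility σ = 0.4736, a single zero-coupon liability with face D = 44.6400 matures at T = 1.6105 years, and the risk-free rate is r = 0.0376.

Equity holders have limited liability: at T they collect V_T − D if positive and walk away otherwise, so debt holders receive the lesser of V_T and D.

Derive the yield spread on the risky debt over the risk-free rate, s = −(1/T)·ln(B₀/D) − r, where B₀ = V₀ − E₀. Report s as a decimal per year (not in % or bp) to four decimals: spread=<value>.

d₁ = [ln(V₀/D) + (r + σ²/2)T] / (σ√T)
   = [ln(103.8075/44.6400) + (0.0376 + 0.5·0.4736²)·1.6105] / (0.4736·√1.6105)
   = [0.843908 + 0.241170] / 0.601024 = 1.805381
d₂ = d₁ − σ√T = 1.805381 − 0.601024 = 1.204357
N(d₁) = 0.964492,  N(d₂) = 0.885774,  e^(−rT) = 0.941242
E₀ = V₀·N(d₁) − D·e^(−rT)·N(d₂)
   = 103.8075·0.964492 − 44.6400·0.941242·0.885774 = 62.903934
B₀ = V₀ − E₀ = 103.8075 − 62.903934 = 40.903566
spread = −(1/T)·ln(B₀/D) − r = −(1/1.6105)·ln(40.903566/44.6400) − 0.0376 = 0.01667698

spread=0.0167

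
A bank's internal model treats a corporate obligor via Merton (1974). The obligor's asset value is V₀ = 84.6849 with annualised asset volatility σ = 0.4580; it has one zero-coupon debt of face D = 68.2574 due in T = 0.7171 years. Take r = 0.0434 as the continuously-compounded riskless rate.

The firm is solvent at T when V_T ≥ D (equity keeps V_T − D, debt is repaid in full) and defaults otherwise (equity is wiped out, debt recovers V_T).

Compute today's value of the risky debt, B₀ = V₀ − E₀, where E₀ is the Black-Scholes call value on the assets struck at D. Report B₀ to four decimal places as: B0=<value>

d₁ = [ln(V₀/D) + (r + σ²/2)T] / (σ√T)
   = [ln(84.6849/68.2574) + (0.0434 + 0.5·0.4580²)·0.7171] / (0.4580·√0.7171)
   = [0.215651 + 0.106333] / 0.387842 = 0.830194
d₂ = d₁ − σ√T = 0.830194 − 0.387842 = 0.442352
N(d₁) = 0.796785,  N(d₂) = 0.670883,  e^(−rT) = 0.969357
E₀ = V₀·N(d₁) − D·e^(−rT)·N(d₂)
   = 84.6849·0.796785 − 68.2574·0.969357·0.670883 = 23.086213
B₀ = V₀ − E₀ = 84.6849 − 23.086213 = 61.598687

B0=61.5987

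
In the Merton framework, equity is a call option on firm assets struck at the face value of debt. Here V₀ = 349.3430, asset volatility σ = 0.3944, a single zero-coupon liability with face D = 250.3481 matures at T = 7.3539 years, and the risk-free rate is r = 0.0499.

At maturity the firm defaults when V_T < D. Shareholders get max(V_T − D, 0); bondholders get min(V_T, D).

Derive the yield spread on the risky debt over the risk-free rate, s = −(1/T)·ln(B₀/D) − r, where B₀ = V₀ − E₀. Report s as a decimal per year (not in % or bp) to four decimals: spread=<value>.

spread=0.0332

d₁ = [ln(V₀/D) + (r + σ²/2)T] / (σ√T)
   = [ln(349.3430/250.3481) + (0.0499 + 0.5·0.3944²)·7.3539] / (0.3944·√7.3539)
   = [0.333202 + 0.938914] / 1.069537 = 1.189408
d₂ = d₁ − σ√T = 1.189408 − 1.069537 = 0.119871
N(d₁) = 0.882860,  N(d₂) = 0.547708,  e^(−rT) = 0.692838
E₀ = V₀·N(d₁) − D·e^(−rT)·N(d₂)
   = 349.3430·0.882860 − 250.3481·0.692838·0.547708 = 213.420944
B₀ = V₀ − E₀ = 349.3430 − 213.420944 = 135.922056
spread = −(1/T)·ln(B₀/D) − r = −(1/7.3539)·ln(135.922056/250.3481) − 0.0499 = 0.03315399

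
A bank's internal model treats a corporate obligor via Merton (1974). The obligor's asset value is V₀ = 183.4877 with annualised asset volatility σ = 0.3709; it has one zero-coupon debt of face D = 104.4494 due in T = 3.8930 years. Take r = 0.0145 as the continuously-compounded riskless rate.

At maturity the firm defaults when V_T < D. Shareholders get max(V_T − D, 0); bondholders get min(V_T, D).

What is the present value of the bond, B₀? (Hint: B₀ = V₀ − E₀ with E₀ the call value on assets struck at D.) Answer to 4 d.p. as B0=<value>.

B0=88.2564

d₁ = [ln(V₀/D) + (r + σ²/2)T] / (σ√T)
   = [ln(183.4877/104.4494) + (0.0145 + 0.5·0.3709²)·3.8930] / (0.3709·√3.8930)
   = [0.563445 + 0.324222] / 0.731811 = 1.212973
d₂ = d₁ − σ√T = 1.212973 − 0.731811 = 0.481162
N(d₁) = 0.887430,  N(d₂) = 0.684799,  e^(−rT) = 0.945115
E₀ = V₀·N(d₁) − D·e^(−rT)·N(d₂)
   = 183.4877·0.887430 − 104.4494·0.945115·0.684799 = 95.231346
B₀ = V₀ − E₀ = 183.4877 − 95.231346 = 88.256354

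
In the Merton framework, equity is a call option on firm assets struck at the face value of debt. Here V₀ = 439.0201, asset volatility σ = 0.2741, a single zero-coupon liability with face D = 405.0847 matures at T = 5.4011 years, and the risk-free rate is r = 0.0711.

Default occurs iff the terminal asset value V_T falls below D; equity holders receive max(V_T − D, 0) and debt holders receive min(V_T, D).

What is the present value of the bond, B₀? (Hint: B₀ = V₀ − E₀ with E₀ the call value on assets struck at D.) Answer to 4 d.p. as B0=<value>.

d₁ = [ln(V₀/D) + (r + σ²/2)T] / (σ√T)
   = [ln(439.0201/405.0847) + (0.0711 + 0.5·0.2741²)·5.4011] / (0.2741·√5.4011)
   = [0.080449 + 0.586913] / 0.637016 = 1.047638
d₂ = d₁ − σ√T = 1.047638 − 0.637016 = 0.410622
N(d₁) = 0.852597,  N(d₂) = 0.659325,  e^(−rT) = 0.681119
E₀ = V₀·N(d₁) − D·e^(−rT)·N(d₂)
   = 439.0201·0.852597 − 405.0847·0.681119·0.659325 = 192.392329
B₀ = V₀ − E₀ = 439.0201 − 192.392329 = 246.627771

B0=246.6278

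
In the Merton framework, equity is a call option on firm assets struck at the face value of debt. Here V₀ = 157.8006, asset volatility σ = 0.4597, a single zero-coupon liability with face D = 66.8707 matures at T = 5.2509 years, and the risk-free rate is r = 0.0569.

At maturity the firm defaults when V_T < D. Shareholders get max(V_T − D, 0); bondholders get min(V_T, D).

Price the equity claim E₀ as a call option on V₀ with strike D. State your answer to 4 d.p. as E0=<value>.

d₁ = [ln(V₀/D) + (r + σ²/2)T] / (σ√T)
   = [ln(157.8006/66.8707) + (0.0569 + 0.5·0.4597²)·5.2509] / (0.4597·√5.2509)
   = [0.858571 + 0.853597] / 1.053395 = 1.625381
d₂ = d₁ − σ√T = 1.625381 − 1.053395 = 0.571985
N(d₁) = 0.947959,  N(d₂) = 0.716334,  e^(−rT) = 0.741725
E₀ = V₀·N(d₁) − D·e^(−rT)·N(d₂)
   = 157.8006·0.947959 − 66.8707·0.741725·0.716334 = 114.058590

E0=114.0586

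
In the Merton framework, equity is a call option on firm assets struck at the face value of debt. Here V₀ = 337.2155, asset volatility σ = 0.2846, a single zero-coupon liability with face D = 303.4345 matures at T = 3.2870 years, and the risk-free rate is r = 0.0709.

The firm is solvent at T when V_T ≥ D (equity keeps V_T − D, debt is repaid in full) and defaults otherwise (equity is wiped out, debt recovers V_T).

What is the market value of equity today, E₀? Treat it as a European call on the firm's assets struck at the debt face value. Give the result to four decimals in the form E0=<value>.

d₁ = [ln(V₀/D) + (r + σ²/2)T] / (σ√T)
   = [ln(337.2155/303.4345) + (0.0709 + 0.5·0.2846²)·3.2870] / (0.2846·√3.2870)
   = [0.105556 + 0.366167] / 0.515982 = 0.914224
d₂ = d₁ − σ√T = 0.914224 − 0.515982 = 0.398242
N(d₁) = 0.819701,  N(d₂) = 0.654774,  e^(−rT) = 0.792115
E₀ = V₀·N(d₁) − D·e^(−rT)·N(d₂)
   = 337.2155·0.819701 − 303.4345·0.792115·0.654774 = 119.037406

E0=119.0374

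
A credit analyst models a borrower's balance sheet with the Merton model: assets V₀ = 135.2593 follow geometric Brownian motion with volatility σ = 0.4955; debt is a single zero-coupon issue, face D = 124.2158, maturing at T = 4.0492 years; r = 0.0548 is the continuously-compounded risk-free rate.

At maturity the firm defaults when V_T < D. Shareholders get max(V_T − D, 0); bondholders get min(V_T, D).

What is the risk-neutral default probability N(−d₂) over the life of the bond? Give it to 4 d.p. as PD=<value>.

PD=0.5756

d₁ = [ln(V₀/D) + (r + σ²/2)T] / (σ√T)
   = [ln(135.2593/124.2158) + (0.0548 + 0.5·0.4955²)·4.0492] / (0.4955·√4.0492)
   = [0.085173 + 0.718976] / 0.997076 = 0.806508
d₂ = d₁ − σ√T = 0.806508 − 0.997076 = -0.190568
risk-neutral PD = N(−d₂) = N(0.190568) = 0.575568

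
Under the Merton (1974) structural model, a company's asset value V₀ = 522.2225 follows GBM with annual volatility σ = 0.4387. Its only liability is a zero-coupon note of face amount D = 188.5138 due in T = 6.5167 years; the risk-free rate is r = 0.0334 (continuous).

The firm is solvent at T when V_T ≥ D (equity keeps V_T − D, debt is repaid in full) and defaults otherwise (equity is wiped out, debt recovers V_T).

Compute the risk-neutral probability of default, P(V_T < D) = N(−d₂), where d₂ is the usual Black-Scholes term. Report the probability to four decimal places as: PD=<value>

d₁ = [ln(V₀/D) + (r + σ²/2)T] / (σ√T)
   = [ln(522.2225/188.5138) + (0.0334 + 0.5·0.4387²)·6.5167] / (0.4387·√6.5167)
   = [1.018923 + 0.844752] / 1.119906 = 1.664135
d₂ = d₁ − σ√T = 1.664135 − 1.119906 = 0.544230
risk-neutral PD = N(−d₂) = N(-0.544230) = 0.293142

PD=0.2931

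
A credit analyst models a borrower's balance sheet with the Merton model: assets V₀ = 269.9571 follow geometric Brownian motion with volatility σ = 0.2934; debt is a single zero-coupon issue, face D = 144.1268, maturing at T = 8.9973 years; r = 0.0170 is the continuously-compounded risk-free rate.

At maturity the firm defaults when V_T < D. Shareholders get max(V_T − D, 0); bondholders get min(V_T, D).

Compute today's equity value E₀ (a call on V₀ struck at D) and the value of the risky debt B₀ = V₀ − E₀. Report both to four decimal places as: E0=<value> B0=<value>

E0=161.8694 B0=108.0877

d₁ = [ln(V₀/D) + (r + σ²/2)T] / (σ√T)
   = [ln(269.9571/144.1268) + (0.0170 + 0.5·0.2934²)·8.9973] / (0.2934·√8.9973)
   = [0.627570 + 0.540214] / 0.880068 = 1.326924
d₂ = d₁ − σ√T = 1.326924 − 0.880068 = 0.446856
N(d₁) = 0.907733,  N(d₂) = 0.672511,  e^(−rT) = 0.858169
E₀ = V₀·N(d₁) − D·e^(−rT)·N(d₂)
   = 269.9571·0.907733 − 144.1268·0.858169·0.672511 = 161.869418
B₀ = V₀ − E₀ = 269.9571 − 161.869418 = 108.087682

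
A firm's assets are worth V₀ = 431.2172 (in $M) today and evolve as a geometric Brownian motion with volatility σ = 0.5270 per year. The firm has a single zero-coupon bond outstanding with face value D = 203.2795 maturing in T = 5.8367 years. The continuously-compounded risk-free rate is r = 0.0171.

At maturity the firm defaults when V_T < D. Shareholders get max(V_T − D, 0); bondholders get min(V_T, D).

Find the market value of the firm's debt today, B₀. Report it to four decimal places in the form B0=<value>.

B0=135.6929

d₁ = [ln(V₀/D) + (r + σ²/2)T] / (σ√T)
   = [ln(431.2172/203.2795) + (0.0171 + 0.5·0.5270²)·5.8367] / (0.5270·√5.8367)
   = [0.752030 + 0.910318] / 1.273193 = 1.305653
d₂ = d₁ − σ√T = 1.305653 − 1.273193 = 0.032459
N(d₁) = 0.904165,  N(d₂) = 0.512947,  e^(−rT) = 0.905012
E₀ = V₀·N(d₁) − D·e^(−rT)·N(d₂)
   = 431.2172·0.904165 − 203.2795·0.905012·0.512947 = 295.524302
B₀ = V₀ − E₀ = 431.2172 − 295.524302 = 135.692898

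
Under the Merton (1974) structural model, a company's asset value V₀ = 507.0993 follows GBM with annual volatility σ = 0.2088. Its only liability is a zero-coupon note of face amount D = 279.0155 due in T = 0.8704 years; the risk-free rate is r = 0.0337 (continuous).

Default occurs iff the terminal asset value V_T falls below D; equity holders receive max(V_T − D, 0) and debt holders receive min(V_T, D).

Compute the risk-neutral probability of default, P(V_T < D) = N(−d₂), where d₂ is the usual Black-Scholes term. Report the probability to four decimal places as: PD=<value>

PD=0.0009

d₁ = [ln(V₀/D) + (r + σ²/2)T] / (σ√T)
   = [ln(507.0993/279.0155) + (0.0337 + 0.5·0.2088²)·0.8704] / (0.2088·√0.8704)
   = [0.597440 + 0.048306] / 0.194800 = 3.314908
d₂ = d₁ − σ√T = 3.314908 − 0.194800 = 3.120108
risk-neutral PD = N(−d₂) = N(-3.120108) = 0.000904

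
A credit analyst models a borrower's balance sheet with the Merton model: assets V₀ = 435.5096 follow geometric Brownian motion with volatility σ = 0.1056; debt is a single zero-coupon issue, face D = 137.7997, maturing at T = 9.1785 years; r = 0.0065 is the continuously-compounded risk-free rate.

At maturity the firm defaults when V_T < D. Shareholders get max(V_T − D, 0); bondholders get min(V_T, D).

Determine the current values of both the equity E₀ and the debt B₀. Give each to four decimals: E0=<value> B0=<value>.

E0=305.6920 B0=129.8176

d₁ = [ln(V₀/D) + (r + σ²/2)T] / (σ√T)
   = [ln(435.5096/137.7997) + (0.0065 + 0.5·0.1056²)·9.1785] / (0.1056·√9.1785)
   = [1.150716 + 0.110837] / 0.319926 = 3.943261
d₂ = d₁ − σ√T = 3.943261 − 0.319926 = 3.623334
N(d₁) = 0.999960,  N(d₂) = 0.999855,  e^(−rT) = 0.942085
E₀ = V₀·N(d₁) − D·e^(−rT)·N(d₂)
   = 435.5096·0.999960 − 137.7997·0.942085·0.999855 = 305.692005
B₀ = V₀ − E₀ = 435.5096 − 305.692005 = 129.817595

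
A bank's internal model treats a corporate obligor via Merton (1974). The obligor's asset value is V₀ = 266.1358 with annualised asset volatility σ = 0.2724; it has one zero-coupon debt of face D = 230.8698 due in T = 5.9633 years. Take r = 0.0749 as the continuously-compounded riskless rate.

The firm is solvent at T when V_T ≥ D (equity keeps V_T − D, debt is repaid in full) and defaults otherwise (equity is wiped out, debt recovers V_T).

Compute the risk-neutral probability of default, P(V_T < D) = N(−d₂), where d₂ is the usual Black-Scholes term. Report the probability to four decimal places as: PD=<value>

d₁ = [ln(V₀/D) + (r + σ²/2)T] / (σ√T)
   = [ln(266.1358/230.8698) + (0.0749 + 0.5·0.2724²)·5.9633] / (0.2724·√5.9633)
   = [0.142153 + 0.667895] / 0.665197 = 1.217756
d₂ = d₁ − σ√T = 1.217756 − 0.665197 = 0.552558
risk-neutral PD = N(−d₂) = N(-0.552558) = 0.290283

PD=0.2903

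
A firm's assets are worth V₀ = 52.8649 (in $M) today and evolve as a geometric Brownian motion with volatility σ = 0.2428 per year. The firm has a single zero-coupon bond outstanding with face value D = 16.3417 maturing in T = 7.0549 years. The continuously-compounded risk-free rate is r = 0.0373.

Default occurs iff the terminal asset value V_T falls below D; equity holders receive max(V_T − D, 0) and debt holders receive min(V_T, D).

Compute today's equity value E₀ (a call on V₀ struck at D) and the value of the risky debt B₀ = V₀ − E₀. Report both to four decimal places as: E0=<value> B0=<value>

d₁ = [ln(V₀/D) + (r + σ²/2)T] / (σ√T)
   = [ln(52.8649/16.3417) + (0.0373 + 0.5·0.2428²)·7.0549] / (0.2428·√7.0549)
   = [1.174019 + 0.471097] / 0.644903 = 2.550954
d₂ = d₁ − σ√T = 2.550954 − 0.644903 = 1.906052
N(d₁) = 0.994629,  N(d₂) = 0.971678,  e^(−rT) = 0.768628
E₀ = V₀·N(d₁) − D·e^(−rT)·N(d₂)
   = 52.8649·0.994629 − 16.3417·0.768628·0.971678 = 40.375988
B₀ = V₀ − E₀ = 52.8649 − 40.375988 = 12.488912

E0=40.3760 B0=12.4889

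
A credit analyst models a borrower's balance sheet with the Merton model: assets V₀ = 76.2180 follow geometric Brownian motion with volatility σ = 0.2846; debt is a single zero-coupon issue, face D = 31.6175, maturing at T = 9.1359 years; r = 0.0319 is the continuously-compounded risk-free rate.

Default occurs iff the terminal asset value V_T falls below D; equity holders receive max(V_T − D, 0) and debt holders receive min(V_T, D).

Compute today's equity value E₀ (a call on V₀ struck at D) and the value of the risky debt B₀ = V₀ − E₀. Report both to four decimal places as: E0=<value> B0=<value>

d₁ = [ln(V₀/D) + (r + σ²/2)T] / (σ√T)
   = [ln(76.2180/31.6175) + (0.0319 + 0.5·0.2846²)·9.1359] / (0.2846·√9.1359)
   = [0.879887 + 0.661426] / 0.860222 = 1.791762
d₂ = d₁ − σ√T = 1.791762 − 0.860222 = 0.931540
N(d₁) = 0.963414,  N(d₂) = 0.824213,  e^(−rT) = 0.747190
E₀ = V₀·N(d₁) − D·e^(−rT)·N(d₂)
   = 76.2180·0.963414 − 31.6175·0.747190·0.824213 = 53.958077
B₀ = V₀ − E₀ = 76.2180 − 53.958077 = 22.259923

E0=53.9581 B0=22.2599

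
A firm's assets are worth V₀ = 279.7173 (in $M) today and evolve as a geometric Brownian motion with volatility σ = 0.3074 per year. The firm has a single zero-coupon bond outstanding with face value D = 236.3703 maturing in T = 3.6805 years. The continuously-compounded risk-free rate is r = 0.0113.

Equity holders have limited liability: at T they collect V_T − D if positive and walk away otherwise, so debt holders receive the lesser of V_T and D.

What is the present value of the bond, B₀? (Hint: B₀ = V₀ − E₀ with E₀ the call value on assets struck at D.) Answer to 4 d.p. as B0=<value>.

B0=190.9427

d₁ = [ln(V₀/D) + (r + σ²/2)T] / (σ√T)
   = [ln(279.7173/236.3703) + (0.0113 + 0.5·0.3074²)·3.6805] / (0.3074·√3.6805)
   = [0.168380 + 0.215484] / 0.589736 = 0.650908
d₂ = d₁ − σ√T = 0.650908 − 0.589736 = 0.061172
N(d₁) = 0.742447,  N(d₂) = 0.524389,  e^(−rT) = 0.959263
E₀ = V₀·N(d₁) − D·e^(−rT)·N(d₂)
   = 279.7173·0.742447 − 236.3703·0.959263·0.524389 = 88.774593
B₀ = V₀ − E₀ = 279.7173 − 88.774593 = 190.942707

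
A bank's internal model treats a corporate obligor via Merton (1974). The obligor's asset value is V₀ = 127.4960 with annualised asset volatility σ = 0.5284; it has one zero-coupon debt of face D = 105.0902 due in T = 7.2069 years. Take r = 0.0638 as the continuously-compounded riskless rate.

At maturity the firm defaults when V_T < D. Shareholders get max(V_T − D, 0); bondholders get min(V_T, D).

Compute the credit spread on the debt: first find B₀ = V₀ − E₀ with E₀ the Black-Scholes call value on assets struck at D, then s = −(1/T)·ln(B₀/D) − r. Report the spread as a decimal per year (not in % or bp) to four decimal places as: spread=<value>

spread=0.0632

d₁ = [ln(V₀/D) + (r + σ²/2)T] / (σ√T)
   = [ln(127.4960/105.0902) + (0.0638 + 0.5·0.5284²)·7.2069] / (0.5284·√7.2069)
   = [0.193266 + 1.465907] / 1.418525 = 1.169647
d₂ = d₁ − σ√T = 1.169647 − 1.418525 = -0.248879
N(d₁) = 0.878928,  N(d₂) = 0.401727,  e^(−rT) = 0.631410
E₀ = V₀·N(d₁) − D·e^(−rT)·N(d₂)
   = 127.4960·0.878928 − 105.0902·0.631410·0.401727 = 85.403245
B₀ = V₀ − E₀ = 127.4960 − 85.403245 = 42.092755
spread = −(1/T)·ln(B₀/D) − r = −(1/7.2069)·ln(42.092755/105.0902) − 0.0638 = 0.06315381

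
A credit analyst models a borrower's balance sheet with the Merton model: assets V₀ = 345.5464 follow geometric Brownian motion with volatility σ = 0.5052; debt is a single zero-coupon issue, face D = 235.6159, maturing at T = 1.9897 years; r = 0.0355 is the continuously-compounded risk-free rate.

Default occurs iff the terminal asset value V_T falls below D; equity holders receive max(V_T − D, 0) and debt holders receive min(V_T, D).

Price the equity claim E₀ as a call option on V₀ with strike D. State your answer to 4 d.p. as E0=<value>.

d₁ = [ln(V₀/D) + (r + σ²/2)T] / (σ√T)
   = [ln(345.5464/235.6159) + (0.0355 + 0.5·0.5052²)·1.9897] / (0.5052·√1.9897)
   = [0.382924 + 0.324547] / 0.712619 = 0.992776
d₂ = d₁ − σ√T = 0.992776 − 0.712619 = 0.280158
N(d₁) = 0.839591,  N(d₂) = 0.610322,  e^(−rT) = 0.931803
E₀ = V₀·N(d₁) − D·e^(−rT)·N(d₂)
   = 345.5464·0.839591 − 235.6159·0.931803·0.610322 = 156.122867

E0=156.1229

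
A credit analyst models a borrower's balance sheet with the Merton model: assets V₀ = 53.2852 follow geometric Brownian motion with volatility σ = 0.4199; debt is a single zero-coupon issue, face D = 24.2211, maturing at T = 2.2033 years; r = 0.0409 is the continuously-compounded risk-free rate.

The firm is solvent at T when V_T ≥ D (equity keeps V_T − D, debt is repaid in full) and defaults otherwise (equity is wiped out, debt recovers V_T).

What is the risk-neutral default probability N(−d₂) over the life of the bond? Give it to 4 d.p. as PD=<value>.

PD=0.1361

d₁ = [ln(V₀/D) + (r + σ²/2)T] / (σ√T)
   = [ln(53.2852/24.2211) + (0.0409 + 0.5·0.4199²)·2.2033] / (0.4199·√2.2033)
   = [0.788434 + 0.284354] / 0.623279 = 1.721199
d₂ = d₁ − σ√T = 1.721199 − 0.623279 = 1.097920
risk-neutral PD = N(−d₂) = N(-1.097920) = 0.136120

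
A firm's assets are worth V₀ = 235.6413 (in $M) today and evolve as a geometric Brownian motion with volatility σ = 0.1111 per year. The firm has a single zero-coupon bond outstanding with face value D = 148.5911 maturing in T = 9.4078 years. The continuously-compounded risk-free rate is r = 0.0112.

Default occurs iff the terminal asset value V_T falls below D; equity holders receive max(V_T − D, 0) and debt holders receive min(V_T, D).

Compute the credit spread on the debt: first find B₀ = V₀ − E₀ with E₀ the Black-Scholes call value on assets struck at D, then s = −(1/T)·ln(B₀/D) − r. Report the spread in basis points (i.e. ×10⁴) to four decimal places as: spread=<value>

d₁ = [ln(V₀/D) + (r + σ²/2)T] / (σ√T)
   = [ln(235.6413/148.5911) + (0.0112 + 0.5·0.1111²)·9.4078] / (0.1111·√9.4078)
   = [0.461112 + 0.163429] / 0.340767 = 1.832749
d₂ = d₁ − σ√T = 1.832749 − 0.340767 = 1.491981
N(d₁) = 0.966580,  N(d₂) = 0.932148,  e^(−rT) = 0.899994
E₀ = V₀·N(d₁) − D·e^(−rT)·N(d₂)
   = 235.6413·0.966580 − 148.5911·0.899994·0.932148 = 103.109024
B₀ = V₀ − E₀ = 235.6413 − 103.109024 = 132.532276
spread = −(1/T)·ln(B₀/D) − r = −(1/9.4078)·ln(132.532276/148.5911) − 0.0112 = 0.00095715
in basis points: 0.00095715 × 10⁴ = 9.5715 bp

spread=9.5715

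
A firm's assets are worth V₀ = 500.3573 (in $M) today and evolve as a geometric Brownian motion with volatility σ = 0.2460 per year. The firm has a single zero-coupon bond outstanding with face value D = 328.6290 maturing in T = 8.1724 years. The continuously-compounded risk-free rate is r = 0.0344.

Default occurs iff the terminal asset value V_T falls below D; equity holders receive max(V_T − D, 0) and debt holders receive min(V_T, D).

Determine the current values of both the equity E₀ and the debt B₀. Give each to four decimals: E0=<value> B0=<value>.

d₁ = [ln(V₀/D) + (r + σ²/2)T] / (σ√T)
   = [ln(500.3573/328.6290) + (0.0344 + 0.5·0.2460²)·8.1724] / (0.2460·√8.1724)
   = [0.420393 + 0.528411] / 0.703250 = 1.349170
d₂ = d₁ − σ√T = 1.349170 − 0.703250 = 0.645919
N(d₁) = 0.911359,  N(d₂) = 0.740834,  e^(−rT) = 0.754930
E₀ = V₀·N(d₁) − D·e^(−rT)·N(d₂)
   = 500.3573·0.911359 − 328.6290·0.754930·0.740834 = 272.210105
B₀ = V₀ − E₀ = 500.3573 − 272.210105 = 228.147195

E0=272.2101 B0=228.1472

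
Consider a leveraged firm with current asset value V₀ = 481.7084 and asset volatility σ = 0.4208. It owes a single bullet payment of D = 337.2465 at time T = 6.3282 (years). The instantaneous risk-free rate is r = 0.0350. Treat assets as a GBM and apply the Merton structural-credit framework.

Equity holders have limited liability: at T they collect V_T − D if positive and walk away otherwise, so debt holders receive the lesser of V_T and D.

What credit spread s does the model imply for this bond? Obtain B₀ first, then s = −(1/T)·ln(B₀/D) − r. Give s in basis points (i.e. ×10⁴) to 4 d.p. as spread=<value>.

d₁ = [ln(V₀/D) + (r + σ²/2)T] / (σ√T)
   = [ln(481.7084/337.2465) + (0.0350 + 0.5·0.4208²)·6.3282] / (0.4208·√6.3282)
   = [0.356525 + 0.781763] / 1.058561 = 1.075316
d₂ = d₁ − σ√T = 1.075316 − 1.058561 = 0.016755
N(d₁) = 0.858883,  N(d₂) = 0.506684,  e^(−rT) = 0.801326
E₀ = V₀·N(d₁) − D·e^(−rT)·N(d₂)
   = 481.7084·0.858883 − 337.2465·0.801326·0.506684 = 276.802758
B₀ = V₀ − E₀ = 481.7084 − 276.802758 = 204.905642
spread = −(1/T)·ln(B₀/D) − r = −(1/6.3282)·ln(204.905642/337.2465) − 0.0350 = 0.04373716
in basis points: 0.04373716 × 10⁴ = 437.3716 bp

spread=437.3716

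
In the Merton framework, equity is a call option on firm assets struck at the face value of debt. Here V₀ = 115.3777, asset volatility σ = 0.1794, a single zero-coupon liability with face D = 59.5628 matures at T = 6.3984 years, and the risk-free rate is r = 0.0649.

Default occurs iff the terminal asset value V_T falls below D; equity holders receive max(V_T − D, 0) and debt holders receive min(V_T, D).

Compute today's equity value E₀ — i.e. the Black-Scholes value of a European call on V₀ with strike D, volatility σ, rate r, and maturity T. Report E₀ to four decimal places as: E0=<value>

E0=76.1446

d₁ = [ln(V₀/D) + (r + σ²/2)T] / (σ√T)
   = [ln(115.3777/59.5628) + (0.0649 + 0.5·0.1794²)·6.3984] / (0.1794·√6.3984)
   = [0.661180 + 0.518220] / 0.453793 = 2.598981
d₂ = d₁ − σ√T = 2.598981 − 0.453793 = 2.145187
N(d₁) = 0.995325,  N(d₂) = 0.984031,  e^(−rT) = 0.660171
E₀ = V₀·N(d₁) − D·e^(−rT)·N(d₂)
   = 115.3777·0.995325 − 59.5628·0.660171·0.984031 = 76.144586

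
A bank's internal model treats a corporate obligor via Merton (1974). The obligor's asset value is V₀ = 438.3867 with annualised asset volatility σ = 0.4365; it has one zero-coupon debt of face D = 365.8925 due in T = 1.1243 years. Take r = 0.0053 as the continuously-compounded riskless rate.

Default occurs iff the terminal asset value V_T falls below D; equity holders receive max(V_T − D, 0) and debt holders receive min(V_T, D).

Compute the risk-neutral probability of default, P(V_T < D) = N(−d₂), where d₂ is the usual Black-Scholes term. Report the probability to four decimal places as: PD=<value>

PD=0.4317

d₁ = [ln(V₀/D) + (r + σ²/2)T] / (σ√T)
   = [ln(438.3867/365.8925) + (0.0053 + 0.5·0.4365²)·1.1243] / (0.4365·√1.1243)
   = [0.180762 + 0.113066] / 0.462834 = 0.634846
d₂ = d₁ − σ√T = 0.634846 − 0.462834 = 0.172012
risk-neutral PD = N(−d₂) = N(-0.172012) = 0.431714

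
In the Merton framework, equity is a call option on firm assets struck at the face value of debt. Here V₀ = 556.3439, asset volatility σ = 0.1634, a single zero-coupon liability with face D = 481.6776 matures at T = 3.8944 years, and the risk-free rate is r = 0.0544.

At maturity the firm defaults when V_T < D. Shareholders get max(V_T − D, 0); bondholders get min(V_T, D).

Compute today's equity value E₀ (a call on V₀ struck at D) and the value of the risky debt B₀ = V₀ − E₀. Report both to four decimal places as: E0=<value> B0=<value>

E0=176.7641 B0=379.5798

d₁ = [ln(V₀/D) + (r + σ²/2)T] / (σ√T)
   = [ln(556.3439/481.6776) + (0.0544 + 0.5·0.1634²)·3.8944] / (0.1634·√3.8944)
   = [0.144112 + 0.263845] / 0.322457 = 1.265148
d₂ = d₁ − σ√T = 1.265148 − 0.322457 = 0.942691
N(d₁) = 0.897091,  N(d₂) = 0.827080,  e^(−rT) = 0.809082
E₀ = V₀·N(d₁) − D·e^(−rT)·N(d₂)
   = 556.3439·0.897091 − 481.6776·0.809082·0.827080 = 176.764113
B₀ = V₀ − E₀ = 556.3439 − 176.764113 = 379.579787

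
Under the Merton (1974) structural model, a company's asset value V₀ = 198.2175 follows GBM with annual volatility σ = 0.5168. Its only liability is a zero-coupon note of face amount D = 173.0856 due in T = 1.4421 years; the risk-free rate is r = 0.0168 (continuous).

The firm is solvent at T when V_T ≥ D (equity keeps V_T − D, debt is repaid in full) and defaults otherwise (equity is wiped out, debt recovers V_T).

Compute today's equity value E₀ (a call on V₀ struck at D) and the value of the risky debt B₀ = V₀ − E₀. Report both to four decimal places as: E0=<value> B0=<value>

E0=60.7951 B0=137.4224

d₁ = [ln(V₀/D) + (r + σ²/2)T] / (σ√T)
   = [ln(198.2175/173.0856) + (0.0168 + 0.5·0.5168²)·1.4421] / (0.5168·√1.4421)
   = [0.135579 + 0.216807] / 0.620612 = 0.567803
d₂ = d₁ − σ√T = 0.567803 − 0.620612 = -0.052809
N(d₁) = 0.714916,  N(d₂) = 0.478942,  e^(−rT) = 0.976064
E₀ = V₀·N(d₁) − D·e^(−rT)·N(d₂)
   = 198.2175·0.714916 − 173.0856·0.976064·0.478942 = 60.795078
B₀ = V₀ − E₀ = 198.2175 − 60.795078 = 137.422422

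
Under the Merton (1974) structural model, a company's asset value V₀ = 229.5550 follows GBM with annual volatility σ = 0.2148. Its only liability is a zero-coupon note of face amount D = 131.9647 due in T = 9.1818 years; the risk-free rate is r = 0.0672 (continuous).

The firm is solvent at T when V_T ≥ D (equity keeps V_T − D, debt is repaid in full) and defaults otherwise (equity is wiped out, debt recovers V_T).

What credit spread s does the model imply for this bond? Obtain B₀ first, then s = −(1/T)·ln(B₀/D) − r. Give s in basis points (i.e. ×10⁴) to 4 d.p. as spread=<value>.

spread=17.6579

d₁ = [ln(V₀/D) + (r + σ²/2)T] / (σ√T)
   = [ln(229.5550/131.9647) + (0.0672 + 0.5·0.2148²)·9.1818] / (0.2148·√9.1818)
   = [0.553608 + 0.828837] / 0.650876 = 2.123976
d₂ = d₁ − σ√T = 2.123976 − 0.650876 = 1.473100
N(d₁) = 0.983164,  N(d₂) = 0.929638,  e^(−rT) = 0.539552
E₀ = V₀·N(d₁) − D·e^(−rT)·N(d₂)
   = 229.5550·0.983164 − 131.9647·0.539552·0.929638 = 159.498337
B₀ = V₀ − E₀ = 229.5550 − 159.498337 = 70.056663
spread = −(1/T)·ln(B₀/D) − r = −(1/9.1818)·ln(70.056663/131.9647) − 0.0672 = 0.00176579
in basis points: 0.00176579 × 10⁴ = 17.6579 bp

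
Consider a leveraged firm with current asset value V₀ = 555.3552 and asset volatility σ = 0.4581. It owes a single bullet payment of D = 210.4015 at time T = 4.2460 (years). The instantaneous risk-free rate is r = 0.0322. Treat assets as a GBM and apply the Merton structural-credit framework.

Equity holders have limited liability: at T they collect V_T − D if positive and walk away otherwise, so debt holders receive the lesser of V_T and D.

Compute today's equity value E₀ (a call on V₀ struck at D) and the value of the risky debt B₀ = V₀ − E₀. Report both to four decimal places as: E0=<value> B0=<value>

E0=388.4248 B0=166.9304

d₁ = [ln(V₀/D) + (r + σ²/2)T] / (σ√T)
   = [ln(555.3552/210.4015) + (0.0322 + 0.5·0.4581²)·4.2460] / (0.4581·√4.2460)
   = [0.970590 + 0.582245] / 0.943953 = 1.645035
d₂ = d₁ − σ√T = 1.645035 − 0.943953 = 0.701082
N(d₁) = 0.950019,  N(d₂) = 0.758374,  e^(−rT) = 0.872213
E₀ = V₀·N(d₁) − D·e^(−rT)·N(d₂)
   = 555.3552·0.950019 − 210.4015·0.872213·0.758374 = 388.424797
B₀ = V₀ − E₀ = 555.3552 − 388.424797 = 166.930403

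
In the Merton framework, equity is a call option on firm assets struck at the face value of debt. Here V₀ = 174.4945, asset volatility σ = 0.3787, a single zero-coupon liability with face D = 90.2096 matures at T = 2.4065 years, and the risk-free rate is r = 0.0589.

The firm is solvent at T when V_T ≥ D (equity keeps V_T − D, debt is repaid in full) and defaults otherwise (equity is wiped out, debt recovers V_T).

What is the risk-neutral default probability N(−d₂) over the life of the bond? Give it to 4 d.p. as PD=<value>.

d₁ = [ln(V₀/D) + (r + σ²/2)T] / (σ√T)
   = [ln(174.4945/90.2096) + (0.0589 + 0.5·0.3787²)·2.4065] / (0.3787·√2.4065)
   = [0.659757 + 0.314305] / 0.587473 = 1.658054
d₂ = d₁ − σ√T = 1.658054 − 0.587473 = 1.070581
risk-neutral PD = N(−d₂) = N(-1.070581) = 0.142179

PD=0.1422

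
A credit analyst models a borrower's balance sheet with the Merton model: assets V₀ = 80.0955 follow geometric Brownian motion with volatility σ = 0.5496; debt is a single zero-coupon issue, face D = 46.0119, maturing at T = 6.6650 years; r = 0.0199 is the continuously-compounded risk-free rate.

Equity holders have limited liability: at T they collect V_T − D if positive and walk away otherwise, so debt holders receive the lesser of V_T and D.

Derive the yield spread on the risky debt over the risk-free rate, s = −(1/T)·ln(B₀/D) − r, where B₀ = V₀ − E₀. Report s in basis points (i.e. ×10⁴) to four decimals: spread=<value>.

spread=664.7361

d₁ = [ln(V₀/D) + (r + σ²/2)T] / (σ√T)
   = [ln(80.0955/46.0119) + (0.0199 + 0.5·0.5496²)·6.6650] / (0.5496·√6.6650)
   = [0.554320 + 1.139249] / 1.418884 = 1.193592
d₂ = d₁ − σ√T = 1.193592 − 1.418884 = -0.225291
N(d₁) = 0.883681,  N(d₂) = 0.410876,  e^(−rT) = 0.875786
E₀ = V₀·N(d₁) − D·e^(−rT)·N(d₂)
   = 80.0955·0.883681 − 46.0119·0.875786·0.410876 = 54.221983
B₀ = V₀ − E₀ = 80.0955 − 54.221983 = 25.873517
spread = −(1/T)·ln(B₀/D) − r = −(1/6.6650)·ln(25.873517/46.0119) − 0.0199 = 0.06647361
in basis points: 0.06647361 × 10⁴ = 664.7361 bp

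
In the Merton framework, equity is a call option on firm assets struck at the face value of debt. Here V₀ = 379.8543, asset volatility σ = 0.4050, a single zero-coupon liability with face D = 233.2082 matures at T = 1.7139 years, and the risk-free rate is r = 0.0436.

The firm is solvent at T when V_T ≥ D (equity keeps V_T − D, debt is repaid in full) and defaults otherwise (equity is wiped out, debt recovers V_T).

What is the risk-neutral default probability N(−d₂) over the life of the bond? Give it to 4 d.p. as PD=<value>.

PD=0.2130

d₁ = [ln(V₀/D) + (r + σ²/2)T] / (σ√T)
   = [ln(379.8543/233.2082) + (0.0436 + 0.5·0.4050²)·1.7139] / (0.4050·√1.7139)
   = [0.487856 + 0.215287] / 0.530210 = 1.326161
d₂ = d₁ − σ√T = 1.326161 − 0.530210 = 0.795951
risk-neutral PD = N(−d₂) = N(-0.795951) = 0.213030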